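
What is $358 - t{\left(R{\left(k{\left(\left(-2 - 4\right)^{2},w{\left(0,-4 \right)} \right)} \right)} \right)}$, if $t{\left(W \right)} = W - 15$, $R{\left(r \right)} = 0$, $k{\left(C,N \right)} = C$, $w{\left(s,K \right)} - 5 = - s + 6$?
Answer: $373$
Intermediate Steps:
$w{\left(s,K \right)} = 11 - s$ ($w{\left(s,K \right)} = 5 - \left(-6 + s\right) = 11 - s$)
$t{\left(W \right)} = -15 + W$
$358 - t{\left(R{\left(k{\left(\left(-2 - 4\right)^{2},w{\left(0,-4 \right)} \right)} \right)} \right)} = 358 - \left(-15 + 0\right) = 358 - -15 = 358 + 15 = 373$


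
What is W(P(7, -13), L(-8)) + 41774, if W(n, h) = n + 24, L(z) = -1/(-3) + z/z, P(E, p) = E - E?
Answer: 41798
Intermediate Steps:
P(E, p) = 0
L(z) = 4/3 (L(z) = -1*(-⅓) + 1 = ⅓ + 1 = 4/3)
W(n, h) = 24 + n
W(P(7, -13), L(-8)) + 41774 = (24 + 0) + 41774 = 24 + 41774 = 41798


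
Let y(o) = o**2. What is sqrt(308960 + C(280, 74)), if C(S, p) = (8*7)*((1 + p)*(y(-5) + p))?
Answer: 2*sqrt(181190) ≈ 851.33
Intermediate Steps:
C(S, p) = 56*(1 + p)*(25 + p) (C(S, p) = (8*7)*((1 + p)*((-5)**2 + p)) = 56*((1 + p)*(25 + p)) = 56*(1 + p)*(25 + p))
sqrt(308960 + C(280, 74)) = sqrt(308960 + (1400 + 56*74**2 + 1456*74)) = sqrt(308960 + (1400 + 56*5476 + 107744)) = sqrt(308960 + (1400 + 306656 + 107744)) = sqrt(308960 + 415800) = sqrt(724760) = 2*sqrt(181190)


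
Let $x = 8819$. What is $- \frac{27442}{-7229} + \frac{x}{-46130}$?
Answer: $\frac{1202146909}{333473770} \approx 3.6049$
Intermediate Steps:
$- \frac{27442}{-7229} + \frac{x}{-46130} = - \frac{27442}{-7229} + \frac{8819}{-46130} = \left(-27442\right) \left(- \frac{1}{7229}\right) + 8819 \left(- \frac{1}{46130}\right) = \frac{27442}{7229} - \frac{8819}{46130} = \frac{1202146909}{333473770}$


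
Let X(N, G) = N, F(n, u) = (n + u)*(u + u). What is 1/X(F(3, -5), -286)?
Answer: 1/20 ≈ 0.050000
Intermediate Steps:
F(n, u) = 2*u*(n + u) (F(n, u) = (n + u)*(2*u) = 2*u*(n + u))
1/X(F(3, -5), -286) = 1/(2*(-5)*(3 - 5)) = 1/(2*(-5)*(-2)) = 1/20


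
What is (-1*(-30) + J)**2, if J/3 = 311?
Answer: 927369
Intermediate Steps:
J = 933 (J = 3*311 = 933)
(-1*(-30) + J)**2 = (-1*(-30) + 933)**2 = (30 + 933)**2 = 963**2 = 927369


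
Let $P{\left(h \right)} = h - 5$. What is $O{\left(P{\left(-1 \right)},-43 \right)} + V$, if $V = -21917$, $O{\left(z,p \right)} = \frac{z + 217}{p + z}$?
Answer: $- \frac{1074144}{49} \approx -21921.0$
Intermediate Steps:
$P{\left(h \right)} = -5 + h$
$O{\left(z,p \right)} = \frac{217 + z}{p + z}$
$O{\left(P{\left(-1 \right)},-43 \right)} + V = \frac{217 - 6}{-43 - 6} - 21917 = \frac{1}{-49} \cdot 211 - 21917 = \left(- \frac{1}{49}\right) 211 - 21917 = - \frac{211}{49} - 21917 = - \frac{1074144}{49}$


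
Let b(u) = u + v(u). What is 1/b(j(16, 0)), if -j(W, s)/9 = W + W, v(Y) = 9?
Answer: -1/279 ≈ -0.0035842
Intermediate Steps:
j(W, s) = -18*W (j(W, s) = -9*(W + W) = -18*W)
b(u) = 9 + u (b(u) = u + 9 = 9 + u)
1/b(j(16, 0)) = 1/(9 - 18*16) = 1/(9 - 288) = 1/(-279) = -1/279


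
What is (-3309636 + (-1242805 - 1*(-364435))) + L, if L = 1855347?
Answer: -2332659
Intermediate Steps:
(-3309636 + (-1242805 - 1*(-364435))) + L = (-3309636 + (-1242805 - 1*(-364435))) + 1855347 = (-3309636 + (-1242805 + 364435)) + 1855347 = (-3309636 - 878370) + 1855347 = -4188006 + 1855347 = -2332659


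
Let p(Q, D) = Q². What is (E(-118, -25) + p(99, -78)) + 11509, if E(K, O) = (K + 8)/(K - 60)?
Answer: 1896645/89 ≈ 21311.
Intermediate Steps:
E(K, O) = (8 + K)/(-60 + K)
(E(-118, -25) + p(99, -78)) + 11509 = ((8 - 118)/(-60 - 118) + 99²) + 11509 = (-110/(-178) + 9801) + 11509 = (-1/178*(-110) + 9801) + 11509 = (55/89 + 9801) + 11509 = 872344/89 + 11509 = 1896645/89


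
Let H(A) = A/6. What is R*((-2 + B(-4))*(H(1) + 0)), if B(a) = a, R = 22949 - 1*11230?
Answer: -11719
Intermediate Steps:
R = 11719 (R = 22949 - 11230 = 11719)
H(A) = A/6 (H(A) = A*(⅙) = A/6)
R*((-2 + B(-4))*(H(1) + 0)) = 11719*((-2 - 4)*((⅙)*1 + 0)) = 11719*(-6*(⅙ + 0)) = 11719*(-6*⅙) = 11719*(-1) = -11719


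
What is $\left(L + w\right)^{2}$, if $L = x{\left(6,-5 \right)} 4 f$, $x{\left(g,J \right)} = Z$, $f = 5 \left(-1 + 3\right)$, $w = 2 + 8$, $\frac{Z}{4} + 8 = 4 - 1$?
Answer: $624100$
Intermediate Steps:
$Z = -20$ ($Z = -32 + 4 \left(4 - 1\right) = -32 + 4 \cdot 3 = -32 + 12 = -20$)
$w = 10$
$f = 10$ ($f = 5 \cdot 2 = 10$)
$x{\left(g,J \right)} = -20$
$L = -800$ ($L = \left(-20\right) 4 \cdot 10 = \left(-80\right) 10 = -800$)
$\left(L + w\right)^{2} = \left(-800 + 10\right)^{2} = \left(-790\right)^{2} = 624100$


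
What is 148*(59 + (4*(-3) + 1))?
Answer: 7104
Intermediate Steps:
148*(59 + (4*(-3) + 1)) = 148*(59 + (-12 + 1)) = 148*(59 - 11) = 148*48 = 7104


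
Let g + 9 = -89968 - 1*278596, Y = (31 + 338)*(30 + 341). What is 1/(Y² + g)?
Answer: 1/18740967628 ≈ 5.3359e-11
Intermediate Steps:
Y = 136899 (Y = 369*371 = 136899)
g = -368573 (g = -9 + (-89968 - 1*278596) = -9 + (-89968 - 278596) = -9 - 368564 = -368573)
1/(Y² + g) = 1/(136899² - 368573) = 1/(18741336201 - 368573) = 1/18740967628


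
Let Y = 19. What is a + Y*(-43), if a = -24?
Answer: -841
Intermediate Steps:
a + Y*(-43) = -24 + 19*(-43) = -24 - 817 = -841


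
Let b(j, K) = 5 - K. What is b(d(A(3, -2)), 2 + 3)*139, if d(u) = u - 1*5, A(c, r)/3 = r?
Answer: 0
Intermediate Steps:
A(c, r) = 3*r
d(u) = -5 + u (d(u) = u - 5 = -5 + u)
b(d(A(3, -2)), 2 + 3)*139 = (5 - (2 + 3))*139 = (5 - 1*5)*139 = (5 - 5)*139 = 0*139 = 0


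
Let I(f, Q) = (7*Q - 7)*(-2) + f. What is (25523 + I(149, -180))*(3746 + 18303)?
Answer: 621914094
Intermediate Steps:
I(f, Q) = 14 + f - 14*Q (I(f, Q) = (-7 + 7*Q)*(-2) + f = (14 - 14*Q) + f = 14 + f - 14*Q)
(25523 + I(149, -180))*(3746 + 18303) = (25523 + (14 + 149 - 14*(-180)))*(3746 + 18303) = (25523 + (14 + 149 + 2520))*22049 = (25523 + 2683)*22049 = 28206*22049 = 621914094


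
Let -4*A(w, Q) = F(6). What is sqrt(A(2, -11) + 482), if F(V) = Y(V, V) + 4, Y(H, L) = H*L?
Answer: 2*sqrt(118) ≈ 21.726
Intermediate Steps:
F(V) = 4 + V**2 (F(V) = V*V + 4 = V**2 + 4 = 4 + V**2)
A(w, Q) = -10 (A(w, Q) = -(4 + 6**2)/4 = -(4 + 36)/4 = -1/4*40 = -10)
sqrt(A(2, -11) + 482) = sqrt(-10 + 482) = sqrt(472) = 2*sqrt(118)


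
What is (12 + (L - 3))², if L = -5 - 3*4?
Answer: 64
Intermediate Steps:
L = -17 (L = -5 - 12 = -17)
(12 + (L - 3))² = (12 + (-17 - 3))² = (12 - 20)² = (-8)² = 64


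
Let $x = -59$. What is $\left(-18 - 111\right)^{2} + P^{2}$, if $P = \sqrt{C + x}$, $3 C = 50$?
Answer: $\frac{49796}{3} \approx 16599.0$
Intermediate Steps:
$C = \frac{50}{3}$ ($C = \frac{1}{3} \cdot 50 = \frac{50}{3} \approx 16.667$)
$P = \frac{i \sqrt{381}}{3}$ ($P = \sqrt{\frac{50}{3} - 59} = \sqrt{- \frac{127}{3}} = \frac{i \sqrt{381}}{3} \approx 6.5064 i$)
$\left(-18 - 111\right)^{2} + P^{2} = \left(-18 - 111\right)^{2} + \left(\frac{i \sqrt{381}}{3}\right)^{2} = \left(-129\right)^{2} - \frac{127}{3} = 16641 - \frac{127}{3} = \frac{49796}{3}$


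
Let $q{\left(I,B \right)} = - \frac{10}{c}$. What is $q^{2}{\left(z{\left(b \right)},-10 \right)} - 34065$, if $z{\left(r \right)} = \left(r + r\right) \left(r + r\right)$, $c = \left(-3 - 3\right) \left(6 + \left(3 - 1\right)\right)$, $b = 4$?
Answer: $- \frac{19621415}{576} \approx -34065.0$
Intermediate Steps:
$c = -48$ ($c = - 6 \left(6 + \left(3 - 1\right)\right) = - 6 \left(6 + 2\right) = \left(-6\right) 8 = -48$)
$z{\left(r \right)} = 4 r^{2}$ ($z{\left(r \right)} = 2 r 2 r = 4 r^{2}$)
$q{\left(I,B \right)} = \frac{5}{24}$ ($q{\left(I,B \right)} = - \frac{10}{-48} = \left(-10\right) \left(- \frac{1}{48}\right) = \frac{5}{24}$)
$q^{2}{\left(z{\left(b \right)},-10 \right)} - 34065 = \left(\frac{5}{24}\right)^{2} - 34065 = \frac{25}{576} - 34065 = - \frac{19621415}{576}$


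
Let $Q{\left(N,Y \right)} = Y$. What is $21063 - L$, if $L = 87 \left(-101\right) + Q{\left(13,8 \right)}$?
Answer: $29842$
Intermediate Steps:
$L = -8779$ ($L = 87 \left(-101\right) + 8 = -8787 + 8 = -8779$)
$21063 - L = 21063 - -8779 = 21063 + 8779 = 29842$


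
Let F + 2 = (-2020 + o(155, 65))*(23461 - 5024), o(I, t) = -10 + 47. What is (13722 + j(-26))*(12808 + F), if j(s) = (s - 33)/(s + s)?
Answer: -26080594747295/52 ≈ -5.0155e+11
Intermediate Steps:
o(I, t) = 37
F = -36560573 (F = -2 + (-2020 + 37)*(23461 - 5024) = -2 - 1983*18437 = -2 - 36560571 = -36560573)
j(s) = (-33 + s)/(2*s) (j(s) = (-33 + s)/((2*s)) = (-33 + s)*(1/(2*s)) = (-33 + s)/(2*s))
(13722 + j(-26))*(12808 + F) = (13722 + (1/2)*(-33 - 26)/(-26))*(12808 - 36560573) = (13722 + (1/2)*(-1/26)*(-59))*(-36547765) = (13722 + 59/52)*(-36547765) = (713603/52)*(-36547765) = -26080594747295/52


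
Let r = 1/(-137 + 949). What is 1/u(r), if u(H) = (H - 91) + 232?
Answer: 812/114493 ≈ 0.0070921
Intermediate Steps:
r = 1/812 ≈ 0.0012315
u(H) = 141 + H (u(H) = (-91 + H) + 232 = 141 + H)
1/u(r) = 1/(141 + 1/812) = 1/(114493/812) = 812/114493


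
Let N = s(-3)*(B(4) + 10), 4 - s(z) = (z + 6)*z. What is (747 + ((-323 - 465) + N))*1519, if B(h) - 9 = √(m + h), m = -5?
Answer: 312914 + 19747*I ≈ 3.1291e+5 + 19747.0*I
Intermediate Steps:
s(z) = 4 - z*(6 + z) (s(z) = 4 - (z + 6)*z = 4 - (6 + z)*z = 4 - z*(6 + z))
B(h) = 9 + √(-5 + h)
N = 247 + 13*I (N = (4 - 1*(-3)² - 6*(-3))*((9 + √(-5 + 4)) + 10) = (4 - 1*9 + 18)*((9 + √(-1)) + 10) = (4 - 9 + 18)*((9 + I) + 10) = 13*(19 + I) = 247 + 13*I ≈ 247.0 + 13.0*I)
(747 + ((-323 - 465) + N))*1519 = (747 + ((-323 - 465) + (247 + 13*I)))*1519 = (747 + (-788 + (247 + 13*I)))*1519 = (747 + (-541 + 13*I))*1519 = (206 + 13*I)*1519 = 312914 + 19747*I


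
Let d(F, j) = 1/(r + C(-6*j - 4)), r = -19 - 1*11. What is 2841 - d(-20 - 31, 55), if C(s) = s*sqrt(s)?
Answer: 52928687997/18630302 - 167*I*sqrt(334)/18630302 ≈ 2841.0 - 0.00016382*I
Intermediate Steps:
C(s) = s**(3/2)
r = -30 (r = -19 - 11 = -30)
d(F, j) = 1/(-30 + (-4 - 6*j)**(3/2)) (d(F, j) = 1/(-30 + (-6*j - 4)**(3/2)) = 1/(-30 + (-4 - 6*j)**(3/2)))
2841 - d(-20 - 31, 55) = 2841 - 1/(2*(-15 + sqrt(2)*(-2 - 3*55)**(3/2))) = 2841 - 1/(2*(-15 + sqrt(2)*(-2 - 165)**(3/2))) = 2841 - 1/(2*(-15 + sqrt(2)*(-167)**(3/2))) = 2841 - 1/(2*(-15 + sqrt(2)*(-167*I*sqrt(167)))) = 2841 - 1/(2*(-15 - 167*I*sqrt(334)))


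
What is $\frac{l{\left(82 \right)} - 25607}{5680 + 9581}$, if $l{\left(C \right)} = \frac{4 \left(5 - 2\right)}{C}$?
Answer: $- \frac{1049881}{625701} \approx -1.6779$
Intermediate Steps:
$l{\left(C \right)} = \frac{12}{C}$ ($l{\left(C \right)} = \frac{4 \cdot 3}{C} = \frac{12}{C}$)
$\frac{l{\left(82 \right)} - 25607}{5680 + 9581} = \frac{\frac{12}{82} - 25607}{5680 + 9581} = \frac{12 \cdot \frac{1}{82} - 25607}{15261} = \left(\frac{6}{41} - 25607\right) \frac{1}{15261} = \left(- \frac{1049881}{41}\right) \frac{1}{15261} = - \frac{1049881}{625701}$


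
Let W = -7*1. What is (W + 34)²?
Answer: 729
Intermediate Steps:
W = -7
(W + 34)² = (-7 + 34)² = 27² = 729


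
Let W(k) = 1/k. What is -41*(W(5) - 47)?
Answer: 9594/5 ≈ 1918.8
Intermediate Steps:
-41*(W(5) - 47) = -41*(1/5 - 47) = -41*(⅕ - 47) = -41*(-234/5) = 9594/5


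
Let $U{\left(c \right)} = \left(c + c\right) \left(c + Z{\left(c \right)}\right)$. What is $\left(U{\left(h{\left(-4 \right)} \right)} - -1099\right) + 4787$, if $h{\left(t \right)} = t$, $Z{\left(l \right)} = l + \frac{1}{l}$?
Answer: $5952$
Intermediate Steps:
$U{\left(c \right)} = 2 c \left(\frac{1}{c} + 2 c\right)$ ($U{\left(c \right)} = \left(c + c\right) \left(c + \left(c + \frac{1}{c}\right)\right) = 2 c \left(\frac{1}{c} + 2 c\right)$)
$\left(U{\left(h{\left(-4 \right)} \right)} - -1099\right) + 4787 = \left(\left(2 + 4 \left(-4\right)^{2}\right) - -1099\right) + 4787 = \left(\left(2 + 4 \cdot 16\right) + 1099\right) + 4787 = \left(\left(2 + 64\right) + 1099\right) + 4787 = \left(66 + 1099\right) + 4787 = 1165 + 4787 = 5952$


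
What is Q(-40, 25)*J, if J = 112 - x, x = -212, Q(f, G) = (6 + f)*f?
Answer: 440640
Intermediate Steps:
Q(f, G) = f*(6 + f)
J = 324 (J = 112 - 1*(-212) = 112 + 212 = 324)
Q(-40, 25)*J = -40*(6 - 40)*324 = -40*(-34)*324 = 1360*324 = 440640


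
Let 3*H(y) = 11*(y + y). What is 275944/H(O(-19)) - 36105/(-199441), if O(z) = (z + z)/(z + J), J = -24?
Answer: 161351972409/3789379 ≈ 42580.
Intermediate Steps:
O(z) = 2*z/(-24 + z) (O(z) = (z + z)/(z - 24) = (2*z)/(-24 + z) = 2*z/(-24 + z))
H(y) = 22*y/3 (H(y) = (11*(y + y))/3 = (11*(2*y))/3 = (22*y)/3 = 22*y/3)
275944/H(O(-19)) - 36105/(-199441) = 275944/((22*(2*(-19)/(-24 - 19))/3)) - 36105/(-199441) = 275944/((22*(2*(-19)/(-43))/3)) - 36105*(-1/199441) = 275944/((22*(2*(-19)*(-1/43))/3)) + 36105/199441 = 275944/(((22/3)*(38/43))) + 36105/199441 = 275944/(836/129) + 36105/199441 = 275944*(129/836) + 36105/199441 = 8899194/209 + 36105/199441 = 161351972409/3789379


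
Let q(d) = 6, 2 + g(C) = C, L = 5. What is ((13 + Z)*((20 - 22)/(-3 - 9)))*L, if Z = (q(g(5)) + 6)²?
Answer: 785/6 ≈ 130.83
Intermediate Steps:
g(C) = -2 + C
Z = 144 (Z = (6 + 6)² = 12² = 144)
((13 + Z)*((20 - 22)/(-3 - 9)))*L = ((13 + 144)*((20 - 22)/(-3 - 9)))*5 = (157*(-2/(-12)))*5 = (157*(-2*(-1/12)))*5 = (157*(⅙))*5 = (157/6)*5 = 785/6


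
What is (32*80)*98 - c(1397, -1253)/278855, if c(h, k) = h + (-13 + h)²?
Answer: 69957225547/278855 ≈ 2.5087e+5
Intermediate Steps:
(32*80)*98 - c(1397, -1253)/278855 = (32*80)*98 - (1397 + (-13 + 1397)²)/278855 = 2560*98 - (1397 + 1384²)/278855 = 250880 - (1397 + 1915456)/278855 = 250880 - 1916853/278855 = 69957225547/278855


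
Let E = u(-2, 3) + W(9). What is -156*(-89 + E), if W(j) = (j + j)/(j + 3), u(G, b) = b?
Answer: 13182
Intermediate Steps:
W(j) = 2*j/(3 + j) (W(j) = (2*j)/(3 + j) = 2*j/(3 + j))
E = 9/2 (E = 3 + 2*9/(3 + 9) = 3 + 2*9/12 = 3 + 2*9*(1/12) = 3 + 3/2 = 9/2 ≈ 4.5000)
-156*(-89 + E) = -156*(-89 + 9/2) = -156*(-169/2) = 13182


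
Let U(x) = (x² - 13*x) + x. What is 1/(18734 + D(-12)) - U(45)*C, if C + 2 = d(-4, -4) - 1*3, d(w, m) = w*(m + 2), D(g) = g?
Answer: -83406509/18722 ≈ -4455.0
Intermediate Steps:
U(x) = x² - 12*x
d(w, m) = w*(2 + m)
C = 3 (C = -2 + (-4*(2 - 4) - 1*3) = -2 + (-4*(-2) - 3) = -2 + (8 - 3) = -2 + 5 = 3)
1/(18734 + D(-12)) - U(45)*C = 1/(18734 - 12) - 45*(-12 + 45)*3 = 1/18722 - 45*33*3 = 1/18722 - 1485*3 = 1/18722 - 1*4455 = 1/18722 - 4455 = -83406509/18722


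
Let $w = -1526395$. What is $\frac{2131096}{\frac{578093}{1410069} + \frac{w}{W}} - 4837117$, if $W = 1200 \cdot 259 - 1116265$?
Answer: $- \frac{512147151029082817}{130897797475} \approx -3.9126 \cdot 10^{6}$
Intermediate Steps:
$W = -805465$ ($W = 310800 - 1116265 = -805465$)
$\frac{2131096}{\frac{578093}{1410069} + \frac{w}{W}} - 4837117 = \frac{2131096}{\frac{578093}{1410069} - \frac{1526395}{-805465}} - 4837117 = \frac{2131096}{578093 \cdot \frac{1}{1410069} - - \frac{305279}{161093}} - 4837117 = \frac{2131096}{\frac{578093}{1410069} + \frac{305279}{161093}} - 4837117 = \frac{2131096}{\frac{523591189900}{227152245417}} - 4837117 = 2131096 \cdot \frac{227152245417}{523591189900} - 4837117 = \frac{121020810399796758}{130897797475} - 4837117 = - \frac{512147151029082817}{130897797475}$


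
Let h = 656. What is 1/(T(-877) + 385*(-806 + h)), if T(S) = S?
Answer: -1/58627 ≈ -1.7057e-5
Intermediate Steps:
1/(T(-877) + 385*(-806 + h)) = 1/(-877 + 385*(-806 + 656)) = 1/(-877 + 385*(-150)) = 1/(-877 - 57750) = 1/(-58627) = -1/58627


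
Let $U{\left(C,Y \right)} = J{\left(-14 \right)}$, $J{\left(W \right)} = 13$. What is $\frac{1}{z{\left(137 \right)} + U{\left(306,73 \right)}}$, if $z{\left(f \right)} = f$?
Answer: $\frac{1}{150} \approx 0.0066667$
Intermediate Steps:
$U{\left(C,Y \right)} = 13$
$\frac{1}{z{\left(137 \right)} + U{\left(306,73 \right)}} = \frac{1}{137 + 13} = \frac{1}{150}$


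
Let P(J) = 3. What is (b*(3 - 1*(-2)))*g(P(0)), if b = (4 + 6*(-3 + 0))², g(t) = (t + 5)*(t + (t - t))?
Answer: 23520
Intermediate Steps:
g(t) = t*(5 + t) (g(t) = (5 + t)*(t + 0) = (5 + t)*t = t*(5 + t))
b = 196 (b = (4 + 6*(-3))² = (4 - 18)² = (-14)² = 196)
(b*(3 - 1*(-2)))*g(P(0)) = (196*(3 - 1*(-2)))*(3*(5 + 3)) = (196*(3 + 2))*(3*8) = (196*5)*24 = 980*24 = 23520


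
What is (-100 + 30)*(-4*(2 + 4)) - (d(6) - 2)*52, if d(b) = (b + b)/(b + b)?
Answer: 1732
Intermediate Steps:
d(b) = 1 (d(b) = (2*b)/((2*b)) = (2*b)*(1/(2*b)) = 1)
(-100 + 30)*(-4*(2 + 4)) - (d(6) - 2)*52 = (-100 + 30)*(-4*(2 + 4)) - (1 - 2)*52 = -(-280)*6 - (-1)*52 = -70*(-24) - 1*(-52) = 1680 + 52 = 1732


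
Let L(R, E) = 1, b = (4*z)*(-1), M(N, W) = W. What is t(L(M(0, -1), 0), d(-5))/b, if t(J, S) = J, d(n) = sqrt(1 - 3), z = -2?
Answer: 1/8 ≈ 0.12500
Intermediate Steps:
d(n) = I*sqrt(2) (d(n) = sqrt(-2) = I*sqrt(2))
b = 8 (b = (4*(-2))*(-1) = -8*(-1) = 8)
t(L(M(0, -1), 0), d(-5))/b = 1/8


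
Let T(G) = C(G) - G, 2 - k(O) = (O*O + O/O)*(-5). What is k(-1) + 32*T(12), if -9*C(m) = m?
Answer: -1244/3 ≈ -414.67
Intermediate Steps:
C(m) = -m/9
k(O) = 7 + 5*O² (k(O) = 2 - (O*O + O/O)*(-5) = 2 - (O² + 1)*(-5) = 2 - (1 + O²)*(-5) = 2 - (-5 - 5*O²) = 2 + (5 + 5*O²) = 7 + 5*O²)
T(G) = -10*G/9 (T(G) = -G/9 - G = -10*G/9)
k(-1) + 32*T(12) = (7 + 5*(-1)²) + 32*(-10/9*12) = (7 + 5*1) + 32*(-40/3) = (7 + 5) - 1280/3 = 12 - 1280/3 = -1244/3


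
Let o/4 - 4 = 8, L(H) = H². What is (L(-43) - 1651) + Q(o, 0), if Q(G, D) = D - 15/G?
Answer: 3163/16 ≈ 197.69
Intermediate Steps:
o = 48 (o = 16 + 4*8 = 16 + 32 = 48)
(L(-43) - 1651) + Q(o, 0) = ((-43)² - 1651) + (0 - 15/48) = (1849 - 1651) + (0 - 15*1/48) = 198 + (0 - 5/16) = 198 - 5/16 = 3163/16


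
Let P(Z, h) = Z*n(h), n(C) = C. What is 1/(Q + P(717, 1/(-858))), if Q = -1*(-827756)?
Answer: 286/236737977 ≈ 1.2081e-6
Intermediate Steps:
Q = 827756
P(Z, h) = Z*h
1/(Q + P(717, 1/(-858))) = 1/(827756 + 717/(-858)) = 1/(827756 + 717*(-1/858)) = 1/(827756 - 239/286) = 1/(236737977/286) = 286/236737977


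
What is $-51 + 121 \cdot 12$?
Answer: $1401$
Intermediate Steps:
$-51 + 121 \cdot 12 = -51 + 1452 = 1401$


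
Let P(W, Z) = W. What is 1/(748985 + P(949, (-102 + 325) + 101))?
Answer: 1/749934 ≈ 1.3335e-6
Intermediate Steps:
1/(748985 + P(949, (-102 + 325) + 101)) = 1/(748985 + 949) = 1/749934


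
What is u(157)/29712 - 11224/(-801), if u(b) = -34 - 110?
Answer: 6945253/495819 ≈ 14.008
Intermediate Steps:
u(b) = -144
u(157)/29712 - 11224/(-801) = -144/29712 - 11224/(-801) = -144*1/29712 - 11224*(-1/801) = -3/619 + 11224/801 = 6945253/495819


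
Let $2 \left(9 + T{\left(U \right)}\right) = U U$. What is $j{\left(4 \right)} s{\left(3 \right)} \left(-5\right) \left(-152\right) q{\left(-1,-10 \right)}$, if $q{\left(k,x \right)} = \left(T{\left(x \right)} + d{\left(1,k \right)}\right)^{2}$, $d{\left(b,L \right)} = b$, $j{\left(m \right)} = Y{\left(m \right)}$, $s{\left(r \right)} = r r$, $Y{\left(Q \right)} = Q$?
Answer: $48263040$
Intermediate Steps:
$s{\left(r \right)} = r^{2}$
$j{\left(m \right)} = m$
$T{\left(U \right)} = -9 + \frac{U^{2}}{2}$ ($T{\left(U \right)} = -9 + \frac{U U}{2} = -9 + \frac{U^{2}}{2}$)
$q{\left(k,x \right)} = \left(-8 + \frac{x^{2}}{2}\right)^{2}$ ($q{\left(k,x \right)} = \left(\left(-9 + \frac{x^{2}}{2}\right) + 1\right)^{2} = \left(-8 + \frac{x^{2}}{2}\right)^{2}$)
$j{\left(4 \right)} s{\left(3 \right)} \left(-5\right) \left(-152\right) q{\left(-1,-10 \right)} = 4 \cdot 3^{2} \left(-5\right) \left(-152\right) \frac{\left(-16 + \left(-10\right)^{2}\right)^{2}}{4} = 4 \cdot 9 \left(-5\right) \left(-152\right) \frac{\left(-16 + 100\right)^{2}}{4} = 36 \left(-5\right) \left(-152\right) \frac{84^{2}}{4} = \left(-180\right) \left(-152\right) \frac{1}{4} \cdot 7056 = 27360 \cdot 1764 = 48263040$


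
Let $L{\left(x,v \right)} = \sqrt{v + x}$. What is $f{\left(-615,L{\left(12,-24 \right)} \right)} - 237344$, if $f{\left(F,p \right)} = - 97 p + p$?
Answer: $-237344 - 192 i \sqrt{3} \approx -2.3734 \cdot 10^{5} - 332.55 i$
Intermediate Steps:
$f{\left(F,p \right)} = - 96 p$
$f{\left(-615,L{\left(12,-24 \right)} \right)} - 237344 = - 96 \sqrt{-24 + 12} - 237344 = - 96 \sqrt{-12} - 237344 = - 96 \cdot 2 i \sqrt{3} - 237344 = - 192 i \sqrt{3} - 237344 = -237344 - 192 i \sqrt{3}$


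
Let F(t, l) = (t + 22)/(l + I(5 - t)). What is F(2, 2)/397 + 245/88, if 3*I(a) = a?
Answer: 97969/34936 ≈ 2.8042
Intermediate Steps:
I(a) = a/3
F(t, l) = (22 + t)/(5/3 + l - t/3) (F(t, l) = (t + 22)/(l + (5 - t)/3) = (22 + t)/(l + (5/3 - t/3)) = (22 + t)/(5/3 + l - t/3))
F(2, 2)/397 + 245/88 = (3*(22 + 2)/(5 - 1*2 + 3*2))/397 + 245/88 = (3*24/(5 - 2 + 6))*(1/397) + 245*(1/88) = (3*24/9)*(1/397) + 245/88 = (3*(⅑)*24)*(1/397) + 245/88 = 8*(1/397) + 245/88 = 8/397 + 245/88 = 97969/34936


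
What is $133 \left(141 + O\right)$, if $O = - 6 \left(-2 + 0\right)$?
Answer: $20349$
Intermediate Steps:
$O = 12$ ($O = \left(-6\right) \left(-2\right) = 12$)
$133 \left(141 + O\right) = 133 \left(141 + 12\right) = 133 \cdot 153 = 20349$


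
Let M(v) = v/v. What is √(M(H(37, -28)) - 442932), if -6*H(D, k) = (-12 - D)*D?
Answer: I*√442931 ≈ 665.53*I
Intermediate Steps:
H(D, k) = -D*(-12 - D)/6 (H(D, k) = -(-12 - D)*D/6 = -D*(-12 - D)/6)
M(v) = 1
√(M(H(37, -28)) - 442932) = √(1 - 442932) = √(-442931) = I*√442931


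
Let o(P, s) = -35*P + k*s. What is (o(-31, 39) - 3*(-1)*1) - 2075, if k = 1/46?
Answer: -45363/46 ≈ -986.15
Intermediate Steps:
k = 1/46 ≈ 0.021739
o(P, s) = -35*P + s/46
(o(-31, 39) - 3*(-1)*1) - 2075 = ((-35*(-31) + (1/46)*39) - 3*(-1)*1) - 2075 = ((1085 + 39/46) + 3*1) - 2075 = (49949/46 + 3) - 2075 = 50087/46 - 2075 = -45363/46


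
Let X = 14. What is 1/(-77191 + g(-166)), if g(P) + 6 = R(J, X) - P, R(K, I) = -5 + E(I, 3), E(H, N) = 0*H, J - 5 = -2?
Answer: -1/77036 ≈ -1.2981e-5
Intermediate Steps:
J = 3 (J = 5 - 2 = 3)
E(H, N) = 0
R(K, I) = -5 (R(K, I) = -5 + 0 = -5)
g(P) = -11 - P (g(P) = -6 + (-5 - P) = -11 - P)
1/(-77191 + g(-166)) = 1/(-77191 + (-11 - 1*(-166))) = 1/(-77191 + (-11 + 166)) = 1/(-77191 + 155) = 1/(-77036) = -1/77036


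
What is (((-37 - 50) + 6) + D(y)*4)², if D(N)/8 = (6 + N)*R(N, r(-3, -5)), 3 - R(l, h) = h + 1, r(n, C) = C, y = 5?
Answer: 5678689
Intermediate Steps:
R(l, h) = 2 - h (R(l, h) = 3 - (h + 1) = 3 - (1 + h) = 3 + (-1 - h) = 2 - h)
D(N) = 336 + 56*N (D(N) = 8*((6 + N)*(2 - 1*(-5))) = 8*((6 + N)*(2 + 5)) = 8*((6 + N)*7) = 8*(42 + 7*N) = 336 + 56*N)
(((-37 - 50) + 6) + D(y)*4)² = (((-37 - 50) + 6) + (336 + 56*5)*4)² = ((-87 + 6) + (336 + 280)*4)² = (-81 + 616*4)² = (-81 + 2464)² = 2383² = 5678689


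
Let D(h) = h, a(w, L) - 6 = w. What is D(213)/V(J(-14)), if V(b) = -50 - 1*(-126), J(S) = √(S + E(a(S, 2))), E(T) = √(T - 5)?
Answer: 213/76 ≈ 2.8026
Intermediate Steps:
a(w, L) = 6 + w
E(T) = √(-5 + T)
J(S) = √(S + √(1 + S)) (J(S) = √(S + √(-5 + (6 + S))) = √(S + √(1 + S)))
V(b) = 76 (V(b) = -50 + 126 = 76)
D(213)/V(J(-14)) = 213/76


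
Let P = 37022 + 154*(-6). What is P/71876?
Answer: 18049/35938 ≈ 0.50223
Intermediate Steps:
P = 36098 (P = 37022 - 924 = 36098)
P/71876 = 36098/71876 = 36098*(1/71876) = 18049/35938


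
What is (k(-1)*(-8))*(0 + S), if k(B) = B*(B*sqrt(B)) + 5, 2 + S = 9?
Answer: -280 - 56*I ≈ -280.0 - 56.0*I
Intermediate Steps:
S = 7 (S = -2 + 9 = 7)
k(B) = 5 + B**(5/2) (k(B) = B*B**(3/2) + 5 = B**(5/2) + 5 = 5 + B**(5/2))
(k(-1)*(-8))*(0 + S) = ((5 + (-1)**(5/2))*(-8))*(0 + 7) = ((5 + I)*(-8))*7 = (-40 - 8*I)*7 = -280 - 56*I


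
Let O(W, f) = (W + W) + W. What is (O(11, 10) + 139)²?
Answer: 29584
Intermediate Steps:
O(W, f) = 3*W (O(W, f) = 2*W + W = 3*W)
(O(11, 10) + 139)² = (3*11 + 139)² = (33 + 139)² = 172² = 29584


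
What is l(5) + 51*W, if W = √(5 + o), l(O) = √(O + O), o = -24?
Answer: √10 + 51*I*√19 ≈ 3.1623 + 222.3*I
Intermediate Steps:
l(O) = √2*√O (l(O) = √(2*O) = √2*√O)
W = I*√19 (W = √(5 - 24) = √(-19) = I*√19 ≈ 4.3589*I)
l(5) + 51*W = √2*√5 + 51*(I*√19) = √10 + 51*I*√19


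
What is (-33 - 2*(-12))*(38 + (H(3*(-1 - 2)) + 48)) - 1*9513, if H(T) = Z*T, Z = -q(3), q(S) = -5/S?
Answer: -10152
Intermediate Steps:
Z = 5/3 (Z = -(-5)/3 = -1*(-5/3) = 5/3 ≈ 1.6667)
H(T) = 5*T/3
(-33 - 2*(-12))*(38 + (H(3*(-1 - 2)) + 48)) - 1*9513 = (-33 - 2*(-12))*(38 + (5*(3*(-1 - 2))/3 + 48)) - 1*9513 = (-33 - 1*(-24))*(38 + (5*(3*(-3))/3 + 48)) - 9513 = (-33 + 24)*(38 + ((5/3)*(-9) + 48)) - 9513 = -9*(38 + (-15 + 48)) - 9513 = -9*(38 + 33) - 9513 = -9*71 - 9513 = -639 - 9513 = -10152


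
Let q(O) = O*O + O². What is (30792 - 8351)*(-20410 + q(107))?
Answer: 55833208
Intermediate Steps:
q(O) = 2*O² (q(O) = O² + O² = 2*O²)
(30792 - 8351)*(-20410 + q(107)) = (30792 - 8351)*(-20410 + 2*107²) = 22441*(-20410 + 2*11449) = 22441*(-20410 + 22898) = 22441*2488 = 55833208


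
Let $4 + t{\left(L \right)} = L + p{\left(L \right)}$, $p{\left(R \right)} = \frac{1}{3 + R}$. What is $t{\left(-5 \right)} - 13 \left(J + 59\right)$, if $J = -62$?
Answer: $\frac{59}{2} \approx 29.5$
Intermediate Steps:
$t{\left(L \right)} = -4 + L + \frac{1}{3 + L}$ ($t{\left(L \right)} = -4 + \left(L + \frac{1}{3 + L}\right) = -4 + L + \frac{1}{3 + L}$)
$t{\left(-5 \right)} - 13 \left(J + 59\right) = \frac{-11 + \left(-5\right)^{2} - -5}{3 - 5} - 13 \left(-62 + 59\right) = \frac{-11 + 25 + 5}{-2} - -39 = \left(- \frac{1}{2}\right) 19 + 39 = - \frac{19}{2} + 39 = \frac{59}{2}$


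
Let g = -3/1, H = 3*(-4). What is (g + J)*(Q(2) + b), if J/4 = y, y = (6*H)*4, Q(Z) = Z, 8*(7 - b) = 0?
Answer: -10395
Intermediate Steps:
b = 7 (b = 7 - ⅛*0 = 7 + 0 = 7)
H = -12
y = -288 (y = (6*(-12))*4 = -72*4 = -288)
g = -3 (g = -3*1 = -3)
J = -1152 (J = 4*(-288) = -1152)
(g + J)*(Q(2) + b) = (-3 - 1152)*(2 + 7) = -1155*9 = -10395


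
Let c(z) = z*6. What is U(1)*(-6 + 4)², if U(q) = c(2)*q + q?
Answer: 52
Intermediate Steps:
c(z) = 6*z
U(q) = 13*q (U(q) = (6*2)*q + q = 12*q + q = 13*q)
U(1)*(-6 + 4)² = (13*1)*(-6 + 4)² = 13*(-2)² = 13*4 = 52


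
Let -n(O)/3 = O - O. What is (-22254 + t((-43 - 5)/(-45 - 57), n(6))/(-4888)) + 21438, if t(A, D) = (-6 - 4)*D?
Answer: -816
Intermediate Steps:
n(O) = 0 (n(O) = -3*(O - O) = -3*0 = 0)
t(A, D) = -10*D
(-22254 + t((-43 - 5)/(-45 - 57), n(6))/(-4888)) + 21438 = (-22254 - 10*0/(-4888)) + 21438 = (-22254 + 0*(-1/4888)) + 21438 = (-22254 + 0) + 21438 = -22254 + 21438 = -816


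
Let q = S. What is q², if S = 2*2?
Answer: 16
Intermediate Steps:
S = 4
q = 4
q² = 4² = 16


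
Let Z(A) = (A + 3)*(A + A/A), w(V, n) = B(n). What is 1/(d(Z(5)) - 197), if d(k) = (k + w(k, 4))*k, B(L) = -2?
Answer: 1/2011 ≈ 0.00049726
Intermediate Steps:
w(V, n) = -2
Z(A) = (1 + A)*(3 + A) (Z(A) = (3 + A)*(A + 1) = (3 + A)*(1 + A) = (1 + A)*(3 + A))
d(k) = k*(-2 + k) (d(k) = (k - 2)*k = (-2 + k)*k = k*(-2 + k))
1/(d(Z(5)) - 197) = 1/((3 + 5² + 4*5)*(-2 + (3 + 5² + 4*5)) - 197) = 1/((3 + 25 + 20)*(-2 + (3 + 25 + 20)) - 197) = 1/(48*(-2 + 48) - 197) = 1/(48*46 - 197) = 1/(2208 - 197) = 1/2011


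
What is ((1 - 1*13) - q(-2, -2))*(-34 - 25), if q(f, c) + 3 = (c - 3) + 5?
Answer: 531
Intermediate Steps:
q(f, c) = -1 + c (q(f, c) = -3 + ((c - 3) + 5) = -3 + ((-3 + c) + 5) = -3 + (2 + c) = -1 + c)
((1 - 1*13) - q(-2, -2))*(-34 - 25) = ((1 - 1*13) - (-1 - 2))*(-34 - 25) = ((1 - 13) - 1*(-3))*(-59) = (-12 + 3)*(-59) = -9*(-59) = 531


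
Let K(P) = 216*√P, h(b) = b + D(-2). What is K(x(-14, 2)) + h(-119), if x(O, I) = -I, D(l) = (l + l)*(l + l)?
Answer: -103 + 216*I*√2 ≈ -103.0 + 305.47*I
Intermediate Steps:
D(l) = 4*l² (D(l) = (2*l)*(2*l) = 4*l²)
h(b) = 16 + b (h(b) = b + 4*(-2)² = b + 4*4 = b + 16 = 16 + b)
K(x(-14, 2)) + h(-119) = 216*√(-1*2) + (16 - 119) = 216*√(-2) - 103 = 216*(I*√2) - 103 = 216*I*√2 - 103 = -103 + 216*I*√2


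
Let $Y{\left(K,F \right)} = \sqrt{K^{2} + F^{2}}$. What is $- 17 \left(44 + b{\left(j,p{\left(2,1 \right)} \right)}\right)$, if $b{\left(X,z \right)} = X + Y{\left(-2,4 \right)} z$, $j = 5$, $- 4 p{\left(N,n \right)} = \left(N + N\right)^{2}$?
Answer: $-833 + 136 \sqrt{5} \approx -528.89$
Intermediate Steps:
$p{\left(N,n \right)} = - N^{2}$ ($p{\left(N,n \right)} = - \frac{\left(N + N\right)^{2}}{4} = - \frac{\left(2 N\right)^{2}}{4} = - \frac{4 N^{2}}{4} = - N^{2}$)
$Y{\left(K,F \right)} = \sqrt{F^{2} + K^{2}}$
$b{\left(X,z \right)} = X + 2 z \sqrt{5}$ ($b{\left(X,z \right)} = X + \sqrt{4^{2} + \left(-2\right)^{2}} z = X + \sqrt{16 + 4} z = X + \sqrt{20} z = X + 2 \sqrt{5} z = X + 2 z \sqrt{5}$)
$- 17 \left(44 + b{\left(j,p{\left(2,1 \right)} \right)}\right) = - 17 \left(44 + \left(5 + 2 \left(- 2^{2}\right) \sqrt{5}\right)\right) = - 17 \left(44 + \left(5 + 2 \left(\left(-1\right) 4\right) \sqrt{5}\right)\right) = - 17 \left(44 + \left(5 + 2 \left(-4\right) \sqrt{5}\right)\right) = - 17 \left(44 + \left(5 - 8 \sqrt{5}\right)\right) = - 17 \left(49 - 8 \sqrt{5}\right) = -833 + 136 \sqrt{5}$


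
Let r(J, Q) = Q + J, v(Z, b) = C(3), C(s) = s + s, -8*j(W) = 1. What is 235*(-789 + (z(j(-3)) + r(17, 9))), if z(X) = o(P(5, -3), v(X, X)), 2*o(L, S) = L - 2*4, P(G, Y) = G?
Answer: -359315/2 ≈ -1.7966e+5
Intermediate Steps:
j(W) = -1/8 (j(W) = -1/8*1 = -1/8)
C(s) = 2*s
v(Z, b) = 6 (v(Z, b) = 2*3 = 6)
r(J, Q) = J + Q
o(L, S) = -4 + L/2 (o(L, S) = (L - 2*4)/2 = (L - 8)/2 = (-8 + L)/2 = -4 + L/2)
z(X) = -3/2 (z(X) = -4 + (1/2)*5 = -4 + 5/2 = -3/2)
235*(-789 + (z(j(-3)) + r(17, 9))) = 235*(-789 + (-3/2 + (17 + 9))) = 235*(-789 + (-3/2 + 26)) = 235*(-789 + 49/2) = 235*(-1529/2) = -359315/2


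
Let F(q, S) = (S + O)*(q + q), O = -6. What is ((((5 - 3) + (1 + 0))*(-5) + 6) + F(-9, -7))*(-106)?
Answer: -23850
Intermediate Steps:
F(q, S) = 2*q*(-6 + S) (F(q, S) = (S - 6)*(q + q) = (-6 + S)*(2*q) = 2*q*(-6 + S))
((((5 - 3) + (1 + 0))*(-5) + 6) + F(-9, -7))*(-106) = ((((5 - 3) + (1 + 0))*(-5) + 6) + 2*(-9)*(-6 - 7))*(-106) = (((2 + 1)*(-5) + 6) + 2*(-9)*(-13))*(-106) = ((3*(-5) + 6) + 234)*(-106) = ((-15 + 6) + 234)*(-106) = (-9 + 234)*(-106) = 225*(-106) = -23850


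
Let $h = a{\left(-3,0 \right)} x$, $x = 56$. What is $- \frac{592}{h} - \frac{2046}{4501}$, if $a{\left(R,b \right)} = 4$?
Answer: $- \frac{27883}{9002} \approx -3.0974$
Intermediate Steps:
$h = 224$ ($h = 4 \cdot 56 = 224$)
$- \frac{592}{h} - \frac{2046}{4501} = - \frac{592}{224} - \frac{2046}{4501} = \left(-592\right) \frac{1}{224} - \frac{2046}{4501} = - \frac{37}{14} - \frac{2046}{4501} = - \frac{27883}{9002}$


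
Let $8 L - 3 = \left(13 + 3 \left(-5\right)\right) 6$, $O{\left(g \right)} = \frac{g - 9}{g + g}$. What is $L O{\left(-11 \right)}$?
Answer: $- \frac{45}{44} \approx -1.0227$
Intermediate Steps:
$O{\left(g \right)} = \frac{-9 + g}{2 g}$ ($O{\left(g \right)} = \frac{g - 9}{2 g} = \left(-9 + g\right) \frac{1}{2 g} = \frac{-9 + g}{2 g}$)
$L = - \frac{9}{8}$ ($L = \frac{3}{8} + \frac{\left(13 + 3 \left(-5\right)\right) 6}{8} = \frac{3}{8} + \frac{\left(13 - 15\right) 6}{8} = \frac{3}{8} + \frac{\left(-2\right) 6}{8} = \frac{3}{8} + \frac{1}{8} \left(-12\right) = \frac{3}{8} - \frac{3}{2} = - \frac{9}{8} \approx -1.125$)
$L O{\left(-11 \right)} = - \frac{9 \frac{-9 - 11}{2 \left(-11\right)}}{8} = - \frac{9 \cdot \frac{1}{2} \left(- \frac{1}{11}\right) \left(-20\right)}{8} = \left(- \frac{9}{8}\right) \frac{10}{11} = - \frac{45}{44}$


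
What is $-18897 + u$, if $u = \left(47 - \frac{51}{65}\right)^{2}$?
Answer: $- \frac{70815809}{4225} \approx -16761.0$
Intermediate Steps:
$u = \frac{9024016}{4225}$ ($u = \left(47 - \frac{51}{65}\right)^{2} = \left(\frac{3004}{65}\right)^{2} = \frac{9024016}{4225} \approx 2135.9$)
$-18897 + u = -18897 + \frac{9024016}{4225} = - \frac{70815809}{4225}$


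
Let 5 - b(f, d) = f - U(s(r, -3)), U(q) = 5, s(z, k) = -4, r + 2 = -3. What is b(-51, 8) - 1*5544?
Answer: -5483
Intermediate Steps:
r = -5 (r = -2 - 3 = -5)
b(f, d) = 10 - f (b(f, d) = 5 - (f - 1*5) = 5 - (f - 5) = 5 - (-5 + f) = 5 + (5 - f) = 10 - f)
b(-51, 8) - 1*5544 = (10 - 1*(-51)) - 1*5544 = (10 + 51) - 5544 = 61 - 5544 = -5483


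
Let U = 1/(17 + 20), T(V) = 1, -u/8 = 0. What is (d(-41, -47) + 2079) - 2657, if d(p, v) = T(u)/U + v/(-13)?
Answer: -6986/13 ≈ -537.38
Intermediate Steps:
u = 0 (u = -8*0 = 0)
U = 1/37 ≈ 0.027027
d(p, v) = 37 - v/13 (d(p, v) = 1/(1/37) + v/(-13) = 1*37 + v*(-1/13) = 37 - v/13)
(d(-41, -47) + 2079) - 2657 = ((37 - 1/13*(-47)) + 2079) - 2657 = ((37 + 47/13) + 2079) - 2657 = (528/13 + 2079) - 2657 = 27555/13 - 2657 = -6986/13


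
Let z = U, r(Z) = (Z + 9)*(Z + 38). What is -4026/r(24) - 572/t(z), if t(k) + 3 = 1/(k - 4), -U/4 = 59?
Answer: 4211699/22351 ≈ 188.43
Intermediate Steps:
r(Z) = (9 + Z)*(38 + Z)
U = -236 (U = -4*59 = -236)
z = -236
t(k) = -3 + 1/(-4 + k) (t(k) = -3 + 1/(k - 4) = -3 + 1/(-4 + k))
-4026/r(24) - 572/t(z) = -4026/(342 + 24² + 47*24) - 572*(-4 - 236)/(13 - 3*(-236)) = -4026/(342 + 576 + 1128) - 572*(-240/(13 + 708)) = -4026/2046 - 572/((-1/240*721)) = -4026*1/2046 - 572/(-721/240) = -61/31 - 572*(-240/721) = -61/31 + 137280/721 = 4211699/22351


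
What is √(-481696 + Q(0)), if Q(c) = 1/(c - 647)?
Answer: I*√201642281511/647 ≈ 694.04*I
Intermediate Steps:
Q(c) = 1/(-647 + c)
√(-481696 + Q(0)) = √(-481696 + 1/(-647 + 0)) = √(-481696 + 1/(-647)) = √(-481696 - 1/647) = √(-311657313/647) = I*√201642281511/647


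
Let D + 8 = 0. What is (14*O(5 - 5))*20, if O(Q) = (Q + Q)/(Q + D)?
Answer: 0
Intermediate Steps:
D = -8 (D = -8 + 0 = -8)
O(Q) = 2*Q/(-8 + Q) (O(Q) = (Q + Q)/(Q - 8) = (2*Q)/(-8 + Q) = 2*Q/(-8 + Q))
(14*O(5 - 5))*20 = (14*(2*(5 - 5)/(-8 + (5 - 5))))*20 = (14*(2*0/(-8 + 0)))*20 = (14*(2*0/(-8)))*20 = (14*(2*0*(-⅛)))*20 = (14*0)*20 = 0*20 = 0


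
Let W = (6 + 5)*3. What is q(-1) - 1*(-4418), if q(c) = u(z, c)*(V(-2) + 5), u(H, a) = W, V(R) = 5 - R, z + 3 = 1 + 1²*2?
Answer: 4814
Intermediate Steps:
z = 0 (z = -3 + (1 + 1²*2) = -3 + (1 + 1*2) = -3 + (1 + 2) = -3 + 3 = 0)
W = 33 (W = 11*3 = 33)
u(H, a) = 33
q(c) = 396 (q(c) = 33*((5 - 1*(-2)) + 5) = 33*((5 + 2) + 5) = 33*(7 + 5) = 33*12 = 396)
q(-1) - 1*(-4418) = 396 - 1*(-4418) = 396 + 4418 = 4814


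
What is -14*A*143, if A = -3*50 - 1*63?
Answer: 426426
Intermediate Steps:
A = -213 (A = -150 - 63 = -213)
-14*A*143 = -14*(-213)*143 = 2982*143 = 426426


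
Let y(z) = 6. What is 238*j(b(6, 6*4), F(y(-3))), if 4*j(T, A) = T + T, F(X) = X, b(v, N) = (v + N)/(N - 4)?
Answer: 357/2 ≈ 178.50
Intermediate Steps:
b(v, N) = (N + v)/(-4 + N)
j(T, A) = T/2 (j(T, A) = (T + T)/4 = (2*T)/4 = T/2)
238*j(b(6, 6*4), F(y(-3))) = 238*(((6*4 + 6)/(-4 + 6*4))/2) = 238*(((24 + 6)/(-4 + 24))/2) = 238*((30/20)/2) = 238*(((1/20)*30)/2) = 238*((1/2)*(3/2)) = 238*(3/4) = 357/2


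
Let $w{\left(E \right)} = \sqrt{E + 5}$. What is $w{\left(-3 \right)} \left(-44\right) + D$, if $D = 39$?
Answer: $39 - 44 \sqrt{2} \approx -23.225$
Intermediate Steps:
$w{\left(E \right)} = \sqrt{5 + E}$
$w{\left(-3 \right)} \left(-44\right) + D = \sqrt{5 - 3} \left(-44\right) + 39 = \sqrt{2} \left(-44\right) + 39 = - 44 \sqrt{2} + 39 = 39 - 44 \sqrt{2}$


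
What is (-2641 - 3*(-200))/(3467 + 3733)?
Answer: -2041/7200 ≈ -0.28347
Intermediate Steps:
(-2641 - 3*(-200))/(3467 + 3733) = (-2641 + 600)/7200 = -2041*1/7200 = -2041/7200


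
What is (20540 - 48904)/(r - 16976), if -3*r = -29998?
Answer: 6078/1495 ≈ 4.0656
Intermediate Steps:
r = 29998/3 (r = -⅓*(-29998) = 29998/3 ≈ 9999.3)
(20540 - 48904)/(r - 16976) = (20540 - 48904)/(29998/3 - 16976) = -28364/(-20930/3) = -28364*(-3/20930) = 6078/1495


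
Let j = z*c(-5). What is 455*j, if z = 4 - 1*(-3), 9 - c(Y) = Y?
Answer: 44590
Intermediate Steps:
c(Y) = 9 - Y
z = 7 (z = 4 + 3 = 7)
j = 98 (j = 7*(9 - 1*(-5)) = 7*(9 + 5) = 7*14 = 98)
455*j = 455*98 = 44590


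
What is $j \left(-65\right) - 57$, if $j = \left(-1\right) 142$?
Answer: $9173$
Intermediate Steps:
$j = -142$
$j \left(-65\right) - 57 = \left(-142\right) \left(-65\right) - 57 = 9230 - 57 = 9173$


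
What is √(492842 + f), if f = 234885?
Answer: √727727 ≈ 853.07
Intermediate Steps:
√(492842 + f) = √(492842 + 234885) = √727727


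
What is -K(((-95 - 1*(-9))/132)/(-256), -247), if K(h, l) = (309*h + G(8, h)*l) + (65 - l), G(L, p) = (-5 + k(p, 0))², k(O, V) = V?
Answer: 33015987/5632 ≈ 5862.2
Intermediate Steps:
G(L, p) = 25 (G(L, p) = (-5 + 0)² = (-5)² = 25)
K(h, l) = 65 + 24*l + 309*h (K(h, l) = (309*h + 25*l) + (65 - l) = (25*l + 309*h) + (65 - l) = 65 + 24*l + 309*h)
-K(((-95 - 1*(-9))/132)/(-256), -247) = -(65 + 24*(-247) + 309*(((-95 - 1*(-9))/132)/(-256))) = -(65 - 5928 + 309*(((-95 + 9)*(1/132))*(-1/256))) = -(65 - 5928 + 309*(-86*1/132*(-1/256))) = -(65 - 5928 + 309*(-43/66*(-1/256))) = -(65 - 5928 + 309*(43/16896)) = -(65 - 5928 + 4429/5632) = -1*(-33015987/5632) = 33015987/5632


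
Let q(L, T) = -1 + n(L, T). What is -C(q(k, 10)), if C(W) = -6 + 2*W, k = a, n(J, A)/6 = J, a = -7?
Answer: 92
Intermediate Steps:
n(J, A) = 6*J
k = -7
q(L, T) = -1 + 6*L
-C(q(k, 10)) = -(-6 + 2*(-1 + 6*(-7))) = -(-6 + 2*(-1 - 42)) = -(-6 + 2*(-43)) = -(-6 - 86) = -1*(-92) = 92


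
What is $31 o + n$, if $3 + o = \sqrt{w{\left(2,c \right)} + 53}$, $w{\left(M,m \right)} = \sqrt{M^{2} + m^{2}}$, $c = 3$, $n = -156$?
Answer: $-249 + 31 \sqrt{53 + \sqrt{13}} \approx -15.766$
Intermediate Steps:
$o = -3 + \sqrt{53 + \sqrt{13}}$ ($o = -3 + \sqrt{\sqrt{2^{2} + 3^{2}} + 53} = -3 + \sqrt{\sqrt{4 + 9} + 53} = -3 + \sqrt{\sqrt{13} + 53} = -3 + \sqrt{53 + \sqrt{13}} \approx 4.5237$)
$31 o + n = 31 \left(-3 + \sqrt{53 + \sqrt{13}}\right) - 156 = \left(-93 + 31 \sqrt{53 + \sqrt{13}}\right) - 156 = -249 + 31 \sqrt{53 + \sqrt{13}}$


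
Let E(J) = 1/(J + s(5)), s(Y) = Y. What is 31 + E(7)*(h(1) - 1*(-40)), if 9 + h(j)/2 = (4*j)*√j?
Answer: 67/2 ≈ 33.500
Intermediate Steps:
h(j) = -18 + 8*j^(3/2) (h(j) = -18 + 2*((4*j)*√j) = -18 + 2*(4*j^(3/2)) = -18 + 8*j^(3/2))
E(J) = 1/(5 + J) (E(J) = 1/(J + 5) = 1/(5 + J))
31 + E(7)*(h(1) - 1*(-40)) = 31 + ((-18 + 8*1^(3/2)) - 1*(-40))/(5 + 7) = 31 + ((-18 + 8*1) + 40)/12 = 31 + ((-18 + 8) + 40)/12 = 31 + (-10 + 40)/12 = 31 + (1/12)*30 = 31 + 5/2 = 67/2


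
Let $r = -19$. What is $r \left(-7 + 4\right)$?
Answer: $57$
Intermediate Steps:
$r \left(-7 + 4\right) = - 19 \left(-7 + 4\right) = \left(-19\right) \left(-3\right) = 57$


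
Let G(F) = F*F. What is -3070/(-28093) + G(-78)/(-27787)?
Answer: -85611722/780620191 ≈ -0.10967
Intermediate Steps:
G(F) = F**2
-3070/(-28093) + G(-78)/(-27787) = -3070/(-28093) + (-78)**2/(-27787) = -3070*(-1/28093) + 6084*(-1/27787) = 3070/28093 - 6084/27787 = -85611722/780620191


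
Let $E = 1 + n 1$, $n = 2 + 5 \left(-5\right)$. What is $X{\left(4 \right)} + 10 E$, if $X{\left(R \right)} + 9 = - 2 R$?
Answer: $-237$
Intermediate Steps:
$X{\left(R \right)} = -9 - 2 R$
$n = -23$ ($n = 2 - 25 = -23$)
$E = -22$ ($E = 1 - 23 = -22$)
$X{\left(4 \right)} + 10 E = \left(-9 - 8\right) + 10 \left(-22\right) = \left(-9 - 8\right) - 220 = -17 - 220 = -237$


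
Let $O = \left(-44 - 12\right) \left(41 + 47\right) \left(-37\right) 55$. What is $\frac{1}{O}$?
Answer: $\frac{1}{10028480} \approx 9.9716 \cdot 10^{-8}$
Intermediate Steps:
$O = 10028480$ ($O = \left(-56\right) 88 \left(-37\right) 55 = \left(-4928\right) \left(-37\right) 55 = 182336 \cdot 55 = 10028480$)
$\frac{1}{O} = \frac{1}{10028480}$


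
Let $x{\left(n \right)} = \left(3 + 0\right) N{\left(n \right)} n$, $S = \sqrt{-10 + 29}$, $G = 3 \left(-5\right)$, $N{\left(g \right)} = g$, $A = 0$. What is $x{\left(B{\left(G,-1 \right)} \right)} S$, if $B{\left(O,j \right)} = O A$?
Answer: $0$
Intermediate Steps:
$G = -15$
$B{\left(O,j \right)} = 0$ ($B{\left(O,j \right)} = O 0 = 0$)
$S = \sqrt{19} \approx 4.3589$
$x{\left(n \right)} = 3 n^{2}$ ($x{\left(n \right)} = \left(3 + 0\right) n n = 3 n^{2}$)
$x{\left(B{\left(G,-1 \right)} \right)} S = 3 \cdot 0^{2} \sqrt{19} = 3 \cdot 0 \sqrt{19} = 0 \sqrt{19} = 0$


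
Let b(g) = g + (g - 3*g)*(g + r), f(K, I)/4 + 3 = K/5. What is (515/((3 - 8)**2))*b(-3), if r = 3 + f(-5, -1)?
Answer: -10197/5 ≈ -2039.4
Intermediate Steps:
f(K, I) = -12 + 4*K/5 (f(K, I) = -12 + 4*(K/5) = -12 + 4*K/5)
r = -13 (r = 3 + (-12 + (4/5)*(-5)) = 3 + (-12 - 4) = 3 - 16 = -13)
b(g) = g - 2*g*(-13 + g) (b(g) = g + (g - 3*g)*(g - 13) = g + (-2*g)*(-13 + g) = g - 2*g*(-13 + g))
(515/((3 - 8)**2))*b(-3) = (515/((3 - 8)**2))*(-3*(27 - 2*(-3))) = (515/((-5)**2))*(-3*(27 + 6)) = (515/25)*(-3*33) = (515*(1/25))*(-99) = (103/5)*(-99) = -10197/5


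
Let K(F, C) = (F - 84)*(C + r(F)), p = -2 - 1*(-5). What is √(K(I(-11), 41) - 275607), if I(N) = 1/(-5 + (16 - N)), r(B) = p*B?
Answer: I*√135065323/22 ≈ 528.26*I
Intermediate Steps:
p = 3 (p = -2 + 5 = 3)
r(B) = 3*B
I(N) = 1/(11 - N)
K(F, C) = (-84 + F)*(C + 3*F) (K(F, C) = (F - 84)*(C + 3*F) = (-84 + F)*(C + 3*F))
√(K(I(-11), 41) - 275607) = √((-(-252)/(-11 - 11) - 84*41 + 3*(-1/(-11 - 11))² + 41*(-1/(-11 - 11))) - 275607) = √((-(-252)/(-22) - 3444 + 3*(-1/(-22))² + 41*(-1/(-22))) - 275607) = √((-(-252)*(-1)/22 - 3444 + 3*(-1*(-1/22))² + 41*(-1*(-1/22))) - 275607) = √((-252*1/22 - 3444 + 3*(1/22)² + 41*(1/22)) - 275607) = √((-126/11 - 3444 + 3*(1/484) + 41/22) - 275607) = √((-126/11 - 3444 + 3/484 + 41/22) - 275607) = √(-1671535/484 - 275607) = √(-135065323/484) = I*√135065323/22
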